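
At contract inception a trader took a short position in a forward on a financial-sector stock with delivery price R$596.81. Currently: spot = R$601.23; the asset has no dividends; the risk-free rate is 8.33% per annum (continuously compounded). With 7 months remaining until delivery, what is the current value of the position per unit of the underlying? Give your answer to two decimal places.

Current fair forward for the remaining 7 months: F = S·e^(r·T), r = 0.0833
F = 601.23 · e^(0.0833 × 7/12) = 601.23 × 1.049792 = 631.1664
Value of long forward = (F − K)·e^(−rT) = (631.1664 − 596.81) · e^(−0.0833·7/12)
= 34.3564 × 0.952570 = 32.73
Short position value = −(long value) = -R$32.73

-R$32.73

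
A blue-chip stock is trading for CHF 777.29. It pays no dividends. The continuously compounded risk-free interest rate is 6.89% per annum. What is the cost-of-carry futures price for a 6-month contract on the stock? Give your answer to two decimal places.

F = S·e^(rT) = 777.29 · e^(0.0689 × 6/12)
= 777.29 · e^0.034450 = 777.29 × 1.035050
F = CHF 804.53

CHF 804.53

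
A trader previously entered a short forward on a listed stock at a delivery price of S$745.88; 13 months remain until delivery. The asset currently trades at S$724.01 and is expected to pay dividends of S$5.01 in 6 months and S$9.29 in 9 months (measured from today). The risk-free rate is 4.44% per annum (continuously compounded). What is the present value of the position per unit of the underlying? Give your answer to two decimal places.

S$0.73

PV(remaining dividends) I = 5.01·e^(−0.0444·6/12) + 9.29·e^(−0.0444·9/12) = 13.8857
Current forward F = (S − I)·e^(rT) = (724.01 − 13.8857)·e^(0.0444·13/12) = 710.1243 × 1.049276 = 745.1164
Value (long) = (F − K)·e^(−rT) = (745.1164 − 745.88) × 0.953038 = -0.7277
Short position value = −(long value) = S$0.73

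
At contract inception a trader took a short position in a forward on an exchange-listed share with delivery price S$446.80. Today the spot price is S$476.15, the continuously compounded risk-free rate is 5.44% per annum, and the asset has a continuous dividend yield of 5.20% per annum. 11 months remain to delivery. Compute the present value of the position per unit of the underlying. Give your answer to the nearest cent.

-S$28.92

Current fair forward for the remaining 11 months: F = S·e^((r − q)·T), (r − q) = 0.0544 − 0.0520 = 0.0024
F = 476.15 · e^(0.0024 × 11/12) = 476.15 × 1.002202 = 477.1985
Value of long forward = (F − K)·e^(−rT) = (477.1985 − 446.80) · e^(−0.0544·11/12)
= 30.3985 × 0.951356 = 28.92
Short position value = −(long value) = -S$28.92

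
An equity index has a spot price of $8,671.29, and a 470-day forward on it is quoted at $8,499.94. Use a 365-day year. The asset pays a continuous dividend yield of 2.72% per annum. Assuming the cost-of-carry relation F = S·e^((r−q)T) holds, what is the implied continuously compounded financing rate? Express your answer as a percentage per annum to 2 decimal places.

From F = S·e^((r−q)T): (r − q) = ln(F/S)/T
ln(8499.94/8671.29) = ln(0.980239) = -0.019959
(r − q) = -0.019959 / (470/365) = -0.015500
r = ln(F/S)/T + q = -0.015500 + 0.0272 = 0.011700
r = 1.17%

1.17%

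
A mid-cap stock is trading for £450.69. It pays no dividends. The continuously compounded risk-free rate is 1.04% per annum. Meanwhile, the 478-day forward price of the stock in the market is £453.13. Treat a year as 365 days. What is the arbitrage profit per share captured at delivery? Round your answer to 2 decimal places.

Fair forward: F* = S·e^(carry·T), with carry = r = 0.0104
F* = 450.69 · e^(0.0104 × 478/365) = 450.69 · e^0.013620 = 450.69 × 1.013713 = £456.8703
Market £453.13 < fair £456.8703: forward underpriced → reverse cash-and-carry (short spot, go long the forward).
At maturity, profit = |F_mkt − F*| = |453.13 − 456.8703| = £3.74 per share

£3.74 per share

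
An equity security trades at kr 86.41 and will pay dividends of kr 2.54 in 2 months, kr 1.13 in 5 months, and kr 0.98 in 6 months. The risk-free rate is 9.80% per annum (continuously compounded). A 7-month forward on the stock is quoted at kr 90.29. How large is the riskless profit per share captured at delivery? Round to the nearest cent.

PV(dividends) I = 2.54·e^(−0.0980·2/12) + 1.13·e^(−0.0980·5/12) + 0.98·e^(−0.0980·6/12) = 4.5168
Fair forward F* = (S − I)·e^(rT) = (86.41 − 4.5168)·e^0.057167 = 81.8932 × 1.058833 = 86.7112
Market kr 90.29 > fair 86.7112: forward overpriced → cash-and-carry (borrow at r, buy the stock and collect the dividends, short the forward).
Profit at T = |F_mkt − F*| = |90.29 − 86.7112| = kr 3.58 per share

kr 3.58 per share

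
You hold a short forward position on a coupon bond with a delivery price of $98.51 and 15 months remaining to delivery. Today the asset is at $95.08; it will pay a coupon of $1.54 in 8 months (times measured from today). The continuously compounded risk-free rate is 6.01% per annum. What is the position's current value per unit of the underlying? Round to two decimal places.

-$2.22

PV(remaining coupons) I = 1.54·e^(−0.0601·8/12) = 1.4795
Current forward F = (S − I)·e^(rT) = (95.08 − 1.4795)·e^(0.0601·15/12) = 93.6005 × 1.078019 = 100.9031
Value (long) = (F − K)·e^(−rT) = (100.9031 − 98.51) × 0.927628 = 2.2199
Short position value = −(long value) = -$2.22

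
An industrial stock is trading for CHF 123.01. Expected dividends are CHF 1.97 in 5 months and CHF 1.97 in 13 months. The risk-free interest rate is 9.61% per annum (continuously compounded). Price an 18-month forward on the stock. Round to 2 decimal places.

CHF 137.85

PV(dividends) I = 1.97·e^(−0.0961·5/12) + 1.97·e^(−0.0961·13/12)
I = 1.8927 + 1.7752 = 3.6679
F = (S − I)·e^(rT) = (123.01 − 3.6679) · e^(0.0961·18/12)
= 119.3421 · e^0.144150 = 119.3421 × 1.155057 = CHF 137.85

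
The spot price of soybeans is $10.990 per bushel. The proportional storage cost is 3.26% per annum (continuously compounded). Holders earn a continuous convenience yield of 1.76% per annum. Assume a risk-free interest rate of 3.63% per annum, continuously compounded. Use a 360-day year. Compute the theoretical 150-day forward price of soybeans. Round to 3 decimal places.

Net carry = r + u − y = 0.0363 + 0.0326 − 0.0176 = 0.0513
F = S·e^((r+u−y)T) = 10.990 · e^(0.0513 × 150/360) = 10.990 · e^0.021375
= 10.990 × 1.021605 = $11.227 per bushel

$11.227 per bushel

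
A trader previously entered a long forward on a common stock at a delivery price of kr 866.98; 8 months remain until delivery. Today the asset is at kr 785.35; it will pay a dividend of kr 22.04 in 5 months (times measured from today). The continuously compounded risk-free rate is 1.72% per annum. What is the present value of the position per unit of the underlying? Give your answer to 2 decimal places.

PV(remaining dividends) I = 22.04·e^(−0.0172·5/12) = 21.8826
Current forward F = (S − I)·e^(rT) = (785.35 − 21.8826)·e^(0.0172·8/12) = 763.4674 × 1.011533 = 772.2725
Value (long) = (F − K)·e^(−rT) = (772.2725 − 866.98) × 0.988599 = -93.6277
Value = -kr 93.63

-kr 93.63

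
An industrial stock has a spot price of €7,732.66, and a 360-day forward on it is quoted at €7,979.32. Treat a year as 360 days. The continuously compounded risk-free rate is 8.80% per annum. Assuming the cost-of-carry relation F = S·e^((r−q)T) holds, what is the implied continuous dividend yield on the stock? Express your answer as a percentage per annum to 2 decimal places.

From F = S·e^((r−q)T): (r − q) = ln(F/S)/T
ln(7979.32/7732.66) = ln(1.031898) = 0.031400
(r − q) = 0.031400 / (360/360) = 0.031400
q = r − ln(F/S)/T = 0.0880 − 0.031400 = 0.056600
q = 5.66%

5.66%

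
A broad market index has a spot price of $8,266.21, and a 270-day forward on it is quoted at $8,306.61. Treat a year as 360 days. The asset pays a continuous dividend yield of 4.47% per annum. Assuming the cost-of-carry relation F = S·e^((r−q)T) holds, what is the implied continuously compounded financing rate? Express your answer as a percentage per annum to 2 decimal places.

From F = S·e^((r−q)T): (r − q) = ln(F/S)/T
ln(8306.61/8266.21) = ln(1.004887) = 0.004875
(r − q) = 0.004875 / (270/360) = 0.006500
r = ln(F/S)/T + q = 0.006500 + 0.0447 = 0.051200
r = 5.12%

5.12%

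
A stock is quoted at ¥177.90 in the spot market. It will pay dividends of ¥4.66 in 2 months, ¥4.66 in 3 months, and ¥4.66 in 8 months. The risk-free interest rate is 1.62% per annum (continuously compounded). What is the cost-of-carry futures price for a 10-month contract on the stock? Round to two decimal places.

PV(dividends) I = 4.66·e^(−0.0162·2/12) + 4.66·e^(−0.0162·3/12) + 4.66·e^(−0.0162·8/12)
I = 4.6474 + 4.6412 + 4.6099 = 13.8985
F = (S − I)·e^(rT) = (177.90 − 13.8985) · e^(0.0162·10/12)
= 164.0015 · e^0.013500 = 164.0015 × 1.013592 = ¥166.23

¥166.23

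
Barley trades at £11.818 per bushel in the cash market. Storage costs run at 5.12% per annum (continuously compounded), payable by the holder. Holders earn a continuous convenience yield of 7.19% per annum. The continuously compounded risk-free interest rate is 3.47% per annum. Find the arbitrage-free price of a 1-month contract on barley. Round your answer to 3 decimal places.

Net carry = r + u − y = 0.0347 + 0.0512 − 0.0719 = 0.0140
F = S·e^((r+u−y)T) = 11.818 · e^(0.0140 × 1/12) = 11.818 · e^0.001167
= 11.818 × 1.001168 = £11.832 per bushel

£11.832 per bushel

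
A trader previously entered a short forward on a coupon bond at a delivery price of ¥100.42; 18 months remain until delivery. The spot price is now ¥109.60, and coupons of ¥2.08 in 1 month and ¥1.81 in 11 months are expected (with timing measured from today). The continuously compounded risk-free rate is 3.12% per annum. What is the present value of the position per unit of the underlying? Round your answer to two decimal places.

-¥9.94

PV(remaining coupons) I = 2.08·e^(−0.0312·1/12) + 1.81·e^(−0.0312·11/12) = 3.8336
Current forward F = (S − I)·e^(rT) = (109.60 − 3.8336)·e^(0.0312·18/12) = 105.7664 × 1.047912 = 110.8339
Value (long) = (F − K)·e^(−rT) = (110.8339 − 100.42) × 0.954278 = 9.9378
Short position value = −(long value) = -¥9.94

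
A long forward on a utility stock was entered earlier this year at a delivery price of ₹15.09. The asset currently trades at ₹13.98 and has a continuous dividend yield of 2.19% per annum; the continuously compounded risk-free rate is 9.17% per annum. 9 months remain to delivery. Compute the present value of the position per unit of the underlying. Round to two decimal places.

Current fair forward for the remaining 9 months: F = S·e^((r − q)·T), (r − q) = 0.0917 − 0.0219 = 0.0698
F = 13.98 · e^(0.0698 × 9/12) = 13.98 × 1.053744 = 14.7313
Value of long forward = (F − K)·e^(−rT) = (14.7313 − 15.09) · e^(−0.0917·9/12)
= -0.3587 × 0.933537 = -0.33

-₹0.33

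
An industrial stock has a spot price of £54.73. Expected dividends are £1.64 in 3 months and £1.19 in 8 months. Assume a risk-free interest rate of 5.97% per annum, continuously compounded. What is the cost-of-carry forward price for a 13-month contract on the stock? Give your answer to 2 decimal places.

£55.44

PV(dividends) I = 1.64·e^(−0.0597·3/12) + 1.19·e^(−0.0597·8/12)
I = 1.6157 + 1.1436 = 2.7593
F = (S − I)·e^(rT) = (54.73 − 2.7593) · e^(0.0597·13/12)
= 51.9707 · e^0.064675 = 51.9707 × 1.066812 = £55.44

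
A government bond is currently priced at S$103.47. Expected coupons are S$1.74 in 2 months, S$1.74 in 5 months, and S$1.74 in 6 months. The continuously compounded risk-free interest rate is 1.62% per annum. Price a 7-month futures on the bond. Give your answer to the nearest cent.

PV(coupons) I = 1.74·e^(−0.0162·2/12) + 1.74·e^(−0.0162·5/12) + 1.74·e^(−0.0162·6/12)
I = 1.7353 + 1.7283 + 1.7260 = 5.1896
F = (S − I)·e^(rT) = (103.47 − 5.1896) · e^(0.0162·7/12)
= 98.2804 · e^0.009450 = 98.2804 × 1.009495 = S$99.21

S$99.21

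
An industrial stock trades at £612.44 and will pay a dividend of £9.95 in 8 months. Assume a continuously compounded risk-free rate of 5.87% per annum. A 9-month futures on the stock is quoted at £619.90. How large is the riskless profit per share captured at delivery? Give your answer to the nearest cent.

£10.11 per share

PV(dividends) I = 9.95·e^(−0.0587·8/12) = 9.5681
Fair futures F* = (S − I)·e^(rT) = (612.44 − 9.5681)·e^0.044025 = 602.8719 × 1.045008 = 630.0060
Market £619.90 < fair 630.0060: forward underpriced → reverse cash-and-carry (short the stock, invest proceeds at r, pay the dividends, go long the forward).
Profit at T = |F_mkt − F*| = |619.90 − 630.0060| = £10.11 per share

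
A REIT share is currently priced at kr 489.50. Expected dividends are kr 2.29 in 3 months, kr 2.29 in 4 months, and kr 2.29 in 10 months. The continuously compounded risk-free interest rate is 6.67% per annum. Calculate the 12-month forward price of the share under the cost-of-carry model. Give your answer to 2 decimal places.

kr 516.15

PV(dividends) I = 2.29·e^(−0.0667·3/12) + 2.29·e^(−0.0667·4/12) + 2.29·e^(−0.0667·10/12)
I = 2.2521 + 2.2396 + 2.1662 = 6.6579
F = (S − I)·e^(rT) = (489.50 − 6.6579) · e^(0.0667·12/12)
= 482.8421 · e^0.066700 = 482.8421 × 1.068975 = kr 516.15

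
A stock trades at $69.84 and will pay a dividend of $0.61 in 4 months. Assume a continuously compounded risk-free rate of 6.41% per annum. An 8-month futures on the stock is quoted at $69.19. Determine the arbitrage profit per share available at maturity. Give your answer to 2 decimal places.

PV(dividends) I = 0.61·e^(−0.0641·4/12) = 0.5971
Fair futures F* = (S − I)·e^(rT) = (69.84 − 0.5971)·e^0.042733 = 69.2429 × 1.043659 = 72.2660
Market $69.19 < fair 72.2660: forward underpriced → reverse cash-and-carry (short the stock, invest proceeds at r, pay the dividends, go long the forward).
Profit at T = |F_mkt − F*| = |69.19 − 72.2660| = $3.08 per share

$3.08 per share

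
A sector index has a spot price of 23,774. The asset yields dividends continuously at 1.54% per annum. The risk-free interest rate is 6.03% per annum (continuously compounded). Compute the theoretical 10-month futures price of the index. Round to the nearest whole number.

F = S·e^((r − q)T) = 23774 · e^((0.0603 − 0.0154) × 10/12)
= 23774 · e^0.037417 = 23774 × 1.038126
F = 24,680

24,680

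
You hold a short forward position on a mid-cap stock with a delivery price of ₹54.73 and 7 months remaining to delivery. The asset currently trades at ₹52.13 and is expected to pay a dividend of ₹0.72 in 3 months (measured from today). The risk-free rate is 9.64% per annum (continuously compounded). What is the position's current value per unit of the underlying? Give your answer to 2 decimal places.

₹0.31

PV(remaining dividends) I = 0.72·e^(−0.0964·3/12) = 0.7029
Current forward F = (S − I)·e^(rT) = (52.13 − 0.7029)·e^(0.0964·7/12) = 51.4271 × 1.057844 = 54.4018
Value (long) = (F − K)·e^(−rT) = (54.4018 − 54.73) × 0.945319 = -0.3103
Short position value = −(long value) = ₹0.31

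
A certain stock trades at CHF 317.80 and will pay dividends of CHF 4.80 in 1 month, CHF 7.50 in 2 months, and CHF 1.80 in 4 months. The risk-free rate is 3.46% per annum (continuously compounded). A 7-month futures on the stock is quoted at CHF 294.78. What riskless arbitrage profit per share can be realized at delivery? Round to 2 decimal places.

PV(dividends) I = 4.80·e^(−0.0346·1/12) + 7.50·e^(−0.0346·2/12) + 1.80·e^(−0.0346·4/12) = 14.0224
Fair futures F* = (S − I)·e^(rT) = (317.80 − 14.0224)·e^0.020183 = 303.7776 × 1.020388 = 309.9710
Market CHF 294.78 < fair 309.9710: forward underpriced → reverse cash-and-carry (short the stock, invest proceeds at r, pay the dividends, go long the forward).
Profit at T = |F_mkt − F*| = |294.78 − 309.9710| = CHF 15.19 per share

CHF 15.19 per share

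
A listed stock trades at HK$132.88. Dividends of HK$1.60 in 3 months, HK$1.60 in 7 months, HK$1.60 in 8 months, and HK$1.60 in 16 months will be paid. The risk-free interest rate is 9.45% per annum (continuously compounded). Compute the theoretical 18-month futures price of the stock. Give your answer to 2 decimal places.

HK$146.21

PV(dividends) I = 1.60·e^(−0.0945·3/12) + 1.60·e^(−0.0945·7/12) + 1.60·e^(−0.0945·8/12) + 1.60·e^(−0.0945·16/12)
I = 1.5626 + 1.5142 + 1.5023 + 1.4106 = 5.9897
F = (S − I)·e^(rT) = (132.88 − 5.9897) · e^(0.0945·18/12)
= 126.8903 · e^0.141750 = 126.8903 × 1.152289 = HK$146.21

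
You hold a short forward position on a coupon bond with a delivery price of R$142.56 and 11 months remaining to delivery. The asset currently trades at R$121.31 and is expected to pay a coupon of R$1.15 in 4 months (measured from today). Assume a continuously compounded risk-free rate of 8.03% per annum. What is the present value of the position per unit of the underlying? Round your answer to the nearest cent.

R$12.25

PV(remaining coupons) I = 1.15·e^(−0.0803·4/12) = 1.1196
Current forward F = (S − I)·e^(rT) = (121.31 − 1.1196)·e^(0.0803·11/12) = 120.1904 × 1.076385 = 129.3711
Value (long) = (F − K)·e^(−rT) = (129.3711 − 142.56) × 0.929035 = -12.2529
Short position value = −(long value) = R$12.25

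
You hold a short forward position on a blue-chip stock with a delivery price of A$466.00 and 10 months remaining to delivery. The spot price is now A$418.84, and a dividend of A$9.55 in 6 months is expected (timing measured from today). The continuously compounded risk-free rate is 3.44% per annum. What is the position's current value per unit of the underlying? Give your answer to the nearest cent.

A$43.38

PV(remaining dividends) I = 9.55·e^(−0.0344·6/12) = 9.3871
Current forward F = (S − I)·e^(rT) = (418.84 − 9.3871)·e^(0.0344·10/12) = 409.4529 × 1.029082 = 421.3606
Value (long) = (F − K)·e^(−rT) = (421.3606 − 466.00) × 0.971740 = -43.3779
Short position value = −(long value) = A$43.38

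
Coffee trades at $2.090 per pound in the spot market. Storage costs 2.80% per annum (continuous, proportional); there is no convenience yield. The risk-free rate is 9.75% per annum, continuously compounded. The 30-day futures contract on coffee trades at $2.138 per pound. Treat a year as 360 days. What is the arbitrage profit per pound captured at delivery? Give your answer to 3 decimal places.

$0.026 per pound

Fair futures: F* = S·e^(carry·T), with carry = (r + u) = 0.0975 + 0.0280 = 0.1255
F* = 2.090 · e^(0.1255 × 30/360) = 2.090 · e^0.010458 = 2.090 × 1.010513 = $2.1120
Market $2.138 > fair $2.1120: forward overpriced → cash-and-carry (buy spot, short the forward).
At maturity, profit = |F_mkt − F*| = |2.138 − 2.1120| = $0.026 per pound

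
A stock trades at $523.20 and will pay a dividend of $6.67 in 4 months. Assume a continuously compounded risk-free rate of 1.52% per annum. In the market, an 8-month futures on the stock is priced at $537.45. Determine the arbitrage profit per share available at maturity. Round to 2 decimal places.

PV(dividends) I = 6.67·e^(−0.0152·4/12) = 6.6363
Fair futures F* = (S − I)·e^(rT) = (523.20 − 6.6363)·e^0.010133 = 516.5637 × 1.010185 = 521.8249
Market $537.45 > fair 521.8249: forward overpriced → cash-and-carry (borrow at r, buy the stock and collect the dividends, short the forward).
Profit at T = |F_mkt − F*| = |537.45 − 521.8249| = $15.63 per share

$15.63 per share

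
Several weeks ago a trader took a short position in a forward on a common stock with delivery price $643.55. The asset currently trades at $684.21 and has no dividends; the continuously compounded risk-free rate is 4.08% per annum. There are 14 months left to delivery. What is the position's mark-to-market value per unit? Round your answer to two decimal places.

Current fair forward for the remaining 14 months: F = S·e^(r·T), r = 0.0408
F = 684.21 · e^(0.0408 × 14/12) = 684.21 × 1.048751 = 717.5659
Value of long forward = (F − K)·e^(−rT) = (717.5659 − 643.55) · e^(−0.0408·14/12)
= 74.0159 × 0.953515 = 70.58
Short position value = −(long value) = -$70.58

-$70.58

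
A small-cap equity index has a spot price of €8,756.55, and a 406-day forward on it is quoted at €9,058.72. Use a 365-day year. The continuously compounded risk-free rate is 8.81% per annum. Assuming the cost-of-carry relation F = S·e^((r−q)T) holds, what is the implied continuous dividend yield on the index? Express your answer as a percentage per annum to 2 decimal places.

From F = S·e^((r−q)T): (r − q) = ln(F/S)/T
ln(9058.72/8756.55) = ln(1.034508) = 0.033926
(r − q) = 0.033926 / (406/365) = 0.030500
q = r − ln(F/S)/T = 0.0881 − 0.030500 = 0.057600
q = 5.76%

5.76%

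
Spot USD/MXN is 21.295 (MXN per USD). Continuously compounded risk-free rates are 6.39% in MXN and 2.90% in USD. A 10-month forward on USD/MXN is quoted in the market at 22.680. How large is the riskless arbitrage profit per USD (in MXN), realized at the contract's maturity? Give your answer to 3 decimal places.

Fair forward: F* = S·e^(carry·T), with carry = (r_MXN − r_USD) = 0.0639 − 0.0290 = 0.0349
F* = 21.295 · e^(0.0349 × 10/12) = 21.295 · e^0.029083 = 21.295 × 1.029510 = 21.9234
Market 22.680 > fair 21.9234: forward overpriced → cash-and-carry (buy spot, short the forward).
At maturity, profit = |F_mkt − F*| = |22.680 − 21.9234| = 0.757 per USD (in MXN)

0.757 per USD (in MXN)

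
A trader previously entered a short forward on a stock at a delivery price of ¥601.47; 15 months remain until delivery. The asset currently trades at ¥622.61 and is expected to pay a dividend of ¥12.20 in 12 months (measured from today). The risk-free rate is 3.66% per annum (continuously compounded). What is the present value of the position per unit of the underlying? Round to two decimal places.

-¥36.28

PV(remaining dividends) I = 12.20·e^(−0.0366·12/12) = 11.7616
Current forward F = (S − I)·e^(rT) = (622.61 − 11.7616)·e^(0.0366·15/12) = 610.8484 × 1.046813 = 639.4440
Value (long) = (F − K)·e^(−rT) = (639.4440 − 601.47) × 0.955281 = 36.2758
Short position value = −(long value) = -¥36.28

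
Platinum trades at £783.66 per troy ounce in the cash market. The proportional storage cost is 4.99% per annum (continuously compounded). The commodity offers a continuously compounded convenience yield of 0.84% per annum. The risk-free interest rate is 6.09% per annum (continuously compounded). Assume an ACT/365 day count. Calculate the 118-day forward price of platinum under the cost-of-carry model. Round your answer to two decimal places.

Net carry = r + u − y = 0.0609 + 0.0499 − 0.0084 = 0.1024
F = S·e^((r+u−y)T) = 783.66 · e^(0.1024 × 118/365) = 783.66 · e^0.033105
= 783.66 × 1.033659 = £810.04 per troy ounce

£810.04 per troy ounce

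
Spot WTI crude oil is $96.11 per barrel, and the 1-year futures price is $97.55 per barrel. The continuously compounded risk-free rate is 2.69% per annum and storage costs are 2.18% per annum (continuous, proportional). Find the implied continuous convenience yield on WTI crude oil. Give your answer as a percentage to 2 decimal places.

F = S·e^((r+u−y)T) ⇒ (r+u−y) = ln(F/S)/T
ln(97.55/96.11) = 0.014872; /T ⇒ 0.014872
y = r + u − ln(F/S)/T = 0.0269 + 0.0218 − 0.014872 = 0.033828
y = 3.38%

3.38%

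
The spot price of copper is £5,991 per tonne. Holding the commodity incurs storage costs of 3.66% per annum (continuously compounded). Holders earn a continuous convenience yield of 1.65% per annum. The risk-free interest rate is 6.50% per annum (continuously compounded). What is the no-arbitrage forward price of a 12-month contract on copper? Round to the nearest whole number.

Net carry = r + u − y = 0.0650 + 0.0366 − 0.0165 = 0.0851
F = S·e^((r+u−y)T) = 5991 · e^(0.0851 × 12/12) = 5991 · e^0.085100
= 5991 × 1.088826 = £6,523 per tonne

£6,523 per tonne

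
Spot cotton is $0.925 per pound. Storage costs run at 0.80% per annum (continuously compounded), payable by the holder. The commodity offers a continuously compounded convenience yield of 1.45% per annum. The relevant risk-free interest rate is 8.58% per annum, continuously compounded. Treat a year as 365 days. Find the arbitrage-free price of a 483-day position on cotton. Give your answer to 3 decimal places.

Net carry = r + u − y = 0.0858 + 0.0080 − 0.0145 = 0.0793
F = S·e^((r+u−y)T) = 0.925 · e^(0.0793 × 483/365) = 0.925 · e^0.104937
= 0.925 × 1.110641 = $1.027 per pound

$1.027 per pound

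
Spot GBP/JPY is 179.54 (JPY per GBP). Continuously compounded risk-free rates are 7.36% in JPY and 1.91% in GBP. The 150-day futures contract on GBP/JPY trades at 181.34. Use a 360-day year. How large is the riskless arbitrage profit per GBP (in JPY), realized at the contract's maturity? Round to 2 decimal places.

Fair futures: F* = S·e^(carry·T), with carry = (r_JPY − r_GBP) = 0.0736 − 0.0191 = 0.0545
F* = 179.54 · e^(0.0545 × 150/360) = 179.54 · e^0.022708 = 179.54 × 1.022968 = 183.6637
Market 181.34 < fair 183.6637: forward underpriced → reverse cash-and-carry (short spot, go long the forward).
At maturity, profit = |F_mkt − F*| = |181.34 − 183.6637| = 2.32 per GBP (in JPY)

2.32 per GBP (in JPY)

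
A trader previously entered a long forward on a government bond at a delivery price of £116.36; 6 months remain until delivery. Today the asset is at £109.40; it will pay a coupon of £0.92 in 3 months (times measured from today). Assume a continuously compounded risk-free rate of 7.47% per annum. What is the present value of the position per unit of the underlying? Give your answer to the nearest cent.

PV(remaining coupons) I = 0.92·e^(−0.0747·3/12) = 0.9030
Current forward F = (S − I)·e^(rT) = (109.40 − 0.9030)·e^(0.0747·6/12) = 108.4970 × 1.038056 = 112.6260
Value (long) = (F − K)·e^(−rT) = (112.6260 − 116.36) × 0.963339 = -3.5971
Value = -£3.60

-£3.60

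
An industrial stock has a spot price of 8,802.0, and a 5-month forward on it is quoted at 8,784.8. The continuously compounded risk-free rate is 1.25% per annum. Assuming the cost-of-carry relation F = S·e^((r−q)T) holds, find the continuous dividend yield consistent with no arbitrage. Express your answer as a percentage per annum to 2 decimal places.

1.72%

From F = S·e^((r−q)T): (r − q) = ln(F/S)/T
ln(8784.8/8802.0) = ln(0.998046) = -0.001956
(r − q) = -0.001956 / (5/12) = -0.004694
q = r − ln(F/S)/T = 0.0125 + 0.004694 = 0.017194
q = 1.72%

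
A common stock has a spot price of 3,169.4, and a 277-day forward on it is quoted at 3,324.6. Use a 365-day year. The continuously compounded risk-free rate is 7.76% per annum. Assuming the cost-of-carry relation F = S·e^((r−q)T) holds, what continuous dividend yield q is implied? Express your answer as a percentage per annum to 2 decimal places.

1.46%

From F = S·e^((r−q)T): (r − q) = ln(F/S)/T
ln(3324.6/3169.4) = ln(1.048968) = 0.047807
(r − q) = 0.047807 / (277/365) = 0.062995
q = r − ln(F/S)/T = 0.0776 − 0.062995 = 0.014605
q = 1.46%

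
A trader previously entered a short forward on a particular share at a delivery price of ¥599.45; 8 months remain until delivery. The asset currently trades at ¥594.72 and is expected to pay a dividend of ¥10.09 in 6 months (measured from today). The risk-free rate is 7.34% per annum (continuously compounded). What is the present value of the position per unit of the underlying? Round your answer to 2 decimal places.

-¥14.17

PV(remaining dividends) I = 10.09·e^(−0.0734·6/12) = 9.7264
Current forward F = (S − I)·e^(rT) = (594.72 − 9.7264)·e^(0.0734·8/12) = 584.9936 × 1.050150 = 614.3310
Value (long) = (F − K)·e^(−rT) = (614.3310 − 599.45) × 0.952245 = 14.1704
Short position value = −(long value) = -¥14.17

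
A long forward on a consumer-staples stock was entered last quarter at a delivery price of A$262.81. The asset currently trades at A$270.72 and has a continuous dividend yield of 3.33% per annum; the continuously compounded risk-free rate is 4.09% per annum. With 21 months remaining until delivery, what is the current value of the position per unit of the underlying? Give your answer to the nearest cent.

A$10.74

Current fair forward for the remaining 21 months: F = S·e^((r − q)·T), (r − q) = 0.0409 − 0.0333 = 0.0076
F = 270.72 · e^(0.0076 × 21/12) = 270.72 × 1.013389 = 274.3447
Value of long forward = (F − K)·e^(−rT) = (274.3447 − 262.81) · e^(−0.0409·21/12)
= 11.5347 × 0.930926 = 10.74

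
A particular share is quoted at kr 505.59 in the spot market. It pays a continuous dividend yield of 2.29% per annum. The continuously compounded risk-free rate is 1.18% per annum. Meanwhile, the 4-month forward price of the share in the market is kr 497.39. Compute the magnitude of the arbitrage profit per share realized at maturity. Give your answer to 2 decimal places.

Fair forward: F* = S·e^(carry·T), with carry = (r − q) = 0.0118 − 0.0229 = -0.0111
F* = 505.59 · e^(-0.0111 × 4/12) = 505.59 · e^-0.003700 = 505.59 × 0.996307 = kr 503.7229
Market kr 497.39 < fair kr 503.7229: forward underpriced → reverse cash-and-carry (short spot, go long the forward).
At maturity, profit = |F_mkt − F*| = |497.39 − 503.7229| = kr 6.33 per share

kr 6.33 per share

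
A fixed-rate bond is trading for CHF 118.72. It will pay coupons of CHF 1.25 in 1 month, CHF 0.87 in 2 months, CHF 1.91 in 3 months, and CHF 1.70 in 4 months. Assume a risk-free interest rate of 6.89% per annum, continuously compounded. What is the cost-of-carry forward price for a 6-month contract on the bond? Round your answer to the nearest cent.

PV(coupons) I = 1.25·e^(−0.0689·1/12) + 0.87·e^(−0.0689·2/12) + 1.91·e^(−0.0689·3/12) + 1.70·e^(−0.0689·4/12)
I = 1.2428 + 0.8601 + 1.8774 + 1.6614 = 5.6417
F = (S − I)·e^(rT) = (118.72 − 5.6417) · e^(0.0689·6/12)
= 113.0783 · e^0.034450 = 113.0783 × 1.035050 = CHF 117.04

CHF 117.04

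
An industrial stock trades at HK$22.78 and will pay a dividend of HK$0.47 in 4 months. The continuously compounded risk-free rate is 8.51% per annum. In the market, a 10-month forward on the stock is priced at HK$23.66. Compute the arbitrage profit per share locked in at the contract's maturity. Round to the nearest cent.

PV(dividends) I = 0.47·e^(−0.0851·4/12) = 0.4569
Fair forward F* = (S − I)·e^(rT) = (22.78 − 0.4569)·e^0.070917 = 22.3231 × 1.073492 = 23.9637
Market HK$23.66 < fair 23.9637: forward underpriced → reverse cash-and-carry (short the stock, invest proceeds at r, pay the dividends, go long the forward).
Profit at T = |F_mkt − F*| = |23.66 − 23.9637| = HK$0.30 per share

HK$0.30 per share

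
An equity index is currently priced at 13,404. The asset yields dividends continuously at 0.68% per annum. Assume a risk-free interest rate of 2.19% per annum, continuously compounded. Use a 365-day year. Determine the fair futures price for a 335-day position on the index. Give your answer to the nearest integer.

13,591

F = S·e^((r − q)T) = 13404 · e^((0.0219 − 0.0068) × 335/365)
= 13404 · e^0.013859 = 13404 × 1.013955
F = 13,591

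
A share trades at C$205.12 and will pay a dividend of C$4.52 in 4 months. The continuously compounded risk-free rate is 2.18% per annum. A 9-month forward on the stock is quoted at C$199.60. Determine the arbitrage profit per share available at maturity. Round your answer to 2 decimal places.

C$4.34 per share

PV(dividends) I = 4.52·e^(−0.0218·4/12) = 4.4873
Fair forward F* = (S − I)·e^(rT) = (205.12 − 4.4873)·e^0.016350 = 200.6327 × 1.016484 = 203.9399
Market C$199.60 < fair 203.9399: forward underpriced → reverse cash-and-carry (short the stock, invest proceeds at r, pay the dividends, go long the forward).
Profit at T = |F_mkt − F*| = |199.60 − 203.9399| = C$4.34 per share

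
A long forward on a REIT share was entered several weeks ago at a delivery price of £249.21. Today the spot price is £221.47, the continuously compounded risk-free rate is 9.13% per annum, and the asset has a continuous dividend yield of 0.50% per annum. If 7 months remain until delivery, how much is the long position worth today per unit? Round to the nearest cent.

Current fair forward for the remaining 7 months: F = S·e^((r − q)·T), (r − q) = 0.0913 − 0.0050 = 0.0863
F = 221.47 · e^(0.0863 × 7/12) = 221.47 × 1.051630 = 232.9045
Value of long forward = (F − K)·e^(−rT) = (232.9045 − 249.21) · e^(−0.0913·7/12)
= -16.3055 × 0.948135 = -15.46

-£15.46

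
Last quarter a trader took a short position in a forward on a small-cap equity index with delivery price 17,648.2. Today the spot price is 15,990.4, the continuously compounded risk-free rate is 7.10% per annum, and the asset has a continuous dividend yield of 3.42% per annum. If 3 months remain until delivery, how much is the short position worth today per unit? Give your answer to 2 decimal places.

1483.44

Current fair forward for the remaining 3 months: F = S·e^((r − q)·T), (r − q) = 0.0710 − 0.0342 = 0.0368
F = 15990.4 · e^(0.0368 × 3/12) = 15990.4 × 1.00924245 = 16138.1905
Value of long forward = (F − K)·e^(−rT) = (16138.1905 − 17648.2) · e^(−0.0710·3/12)
= -1510.0095 × 0.98240660 = -1483.44
Short position value = −(long value) = 1483.44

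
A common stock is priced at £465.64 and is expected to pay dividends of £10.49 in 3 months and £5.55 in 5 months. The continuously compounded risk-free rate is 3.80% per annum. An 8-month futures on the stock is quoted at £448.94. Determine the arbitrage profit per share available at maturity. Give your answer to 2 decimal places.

PV(dividends) I = 10.49·e^(−0.0380·3/12) + 5.55·e^(−0.0380·5/12) = 15.8536
Fair futures F* = (S − I)·e^(rT) = (465.64 − 15.8536)·e^0.025333 = 449.7864 × 1.025657 = 461.3266
Market £448.94 < fair 461.3266: forward underpriced → reverse cash-and-carry (short the stock, invest proceeds at r, pay the dividends, go long the forward).
Profit at T = |F_mkt − F*| = |448.94 − 461.3266| = £12.39 per share

£12.39 per share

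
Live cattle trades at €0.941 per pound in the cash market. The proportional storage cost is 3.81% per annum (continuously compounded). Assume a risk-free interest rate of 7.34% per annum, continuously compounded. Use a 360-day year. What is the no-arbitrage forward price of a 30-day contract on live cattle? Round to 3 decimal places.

€0.950 per pound

Net carry = r + u − y = 0.0734 + 0.0381 − 0.0000 = 0.1115
F = S·e^((r+u−y)T) = 0.941 · e^(0.1115 × 30/360) = 0.941 · e^0.009292
= 0.941 × 1.009335 = €0.950 per pound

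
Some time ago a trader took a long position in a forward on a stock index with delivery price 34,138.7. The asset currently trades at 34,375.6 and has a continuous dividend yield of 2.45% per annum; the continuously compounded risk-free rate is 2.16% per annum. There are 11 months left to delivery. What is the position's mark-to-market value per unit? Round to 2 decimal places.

142.78

Current fair forward for the remaining 11 months: F = S·e^((r − q)·T), (r − q) = 0.0216 − 0.0245 = -0.0029
F = 34375.6 · e^(-0.0029 × 11/12) = 34375.6 × 0.99734520 = 34284.3397
Value of long forward = (F − K)·e^(−rT) = (34284.3397 − 34138.7) · e^(−0.0216·11/12)
= 145.6397 × 0.98039473 = 142.78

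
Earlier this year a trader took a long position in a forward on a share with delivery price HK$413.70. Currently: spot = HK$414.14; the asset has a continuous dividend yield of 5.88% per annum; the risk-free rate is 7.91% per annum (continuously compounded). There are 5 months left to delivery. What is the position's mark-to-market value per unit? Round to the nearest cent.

HK$3.83

Current fair forward for the remaining 5 months: F = S·e^((r − q)·T), (r − q) = 0.0791 − 0.0588 = 0.0203
F = 414.14 · e^(0.0203 × 5/12) = 414.14 × 1.008494 = 417.6577
Value of long forward = (F − K)·e^(−rT) = (417.6577 − 413.70) · e^(−0.0791·5/12)
= 3.9577 × 0.967579 = 3.83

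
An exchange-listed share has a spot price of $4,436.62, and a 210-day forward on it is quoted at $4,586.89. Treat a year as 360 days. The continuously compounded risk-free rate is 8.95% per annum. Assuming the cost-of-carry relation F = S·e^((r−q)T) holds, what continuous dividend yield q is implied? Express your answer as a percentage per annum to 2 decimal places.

From F = S·e^((r−q)T): (r − q) = ln(F/S)/T
ln(4586.89/4436.62) = ln(1.033870) = 0.033309
(r − q) = 0.033309 / (210/360) = 0.057101
q = r − ln(F/S)/T = 0.0895 − 0.057101 = 0.032399
q = 3.24%

3.24%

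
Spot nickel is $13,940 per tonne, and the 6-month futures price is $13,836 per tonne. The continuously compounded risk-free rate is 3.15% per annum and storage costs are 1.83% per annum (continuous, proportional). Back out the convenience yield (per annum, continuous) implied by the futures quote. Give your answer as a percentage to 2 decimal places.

F = S·e^((r+u−y)T) ⇒ (r+u−y) = ln(F/S)/T
ln(13836/13940) = -0.007489; /T ⇒ -0.014978
y = r + u − ln(F/S)/T = 0.0315 + 0.0183 + 0.014978 = 0.064778
y = 6.48%

6.48%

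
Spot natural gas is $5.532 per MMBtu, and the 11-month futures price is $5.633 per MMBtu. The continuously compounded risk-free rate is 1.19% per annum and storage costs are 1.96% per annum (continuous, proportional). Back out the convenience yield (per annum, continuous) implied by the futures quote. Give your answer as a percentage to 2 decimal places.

1.18%

F = S·e^((r+u−y)T) ⇒ (r+u−y) = ln(F/S)/T
ln(5.633/5.532) = 0.018093; /T ⇒ 0.019738
y = r + u − ln(F/S)/T = 0.0119 + 0.0196 − 0.019738 = 0.011762
y = 1.18%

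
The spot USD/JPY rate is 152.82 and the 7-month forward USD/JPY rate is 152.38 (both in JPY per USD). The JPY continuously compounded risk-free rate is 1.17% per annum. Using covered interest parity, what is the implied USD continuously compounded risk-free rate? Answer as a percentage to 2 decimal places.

F = S·e^((r_JPY − r_USD)T) ⇒ r_USD = r_JPY − ln(F/S)/T
ln(152.38/152.82) = -0.002883; /(7/12) = -0.004942
r_USD = 0.0117 + 0.004942 = 0.016642
r_USD = 1.66%

1.66%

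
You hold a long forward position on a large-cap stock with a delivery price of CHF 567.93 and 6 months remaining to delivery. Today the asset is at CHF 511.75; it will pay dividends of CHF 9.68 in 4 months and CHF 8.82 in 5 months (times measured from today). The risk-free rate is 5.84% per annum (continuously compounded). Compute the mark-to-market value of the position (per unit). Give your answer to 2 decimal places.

PV(remaining dividends) I = 9.68·e^(−0.0584·4/12) + 8.82·e^(−0.0584·5/12) = 18.1014
Current forward F = (S − I)·e^(rT) = (511.75 − 18.1014)·e^(0.0584·6/12) = 493.6486 × 1.029630 = 508.2754
Value (long) = (F − K)·e^(−rT) = (508.2754 − 567.93) × 0.971222 = -57.9379
Value = -CHF 57.94

-CHF 57.94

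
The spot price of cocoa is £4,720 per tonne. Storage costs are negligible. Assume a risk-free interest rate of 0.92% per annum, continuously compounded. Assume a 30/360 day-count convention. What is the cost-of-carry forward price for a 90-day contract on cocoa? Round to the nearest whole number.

£4,731 per tonne

F = S·e^(rT) = 4720 · e^(0.0092 × 90/360) = 4720 · e^0.002300
= 4720 × 1.002303 = £4,731 per tonne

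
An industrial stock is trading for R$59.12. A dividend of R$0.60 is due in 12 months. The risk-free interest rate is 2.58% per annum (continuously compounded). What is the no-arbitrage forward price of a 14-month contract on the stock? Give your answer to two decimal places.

R$60.32

PV(dividends) I = 0.60·e^(−0.0258·12/12)
I = 0.5847
F = (S − I)·e^(rT) = (59.12 − 0.5847) · e^(0.0258·14/12)
= 58.5353 · e^0.030100 = 58.5353 × 1.030558 = R$60.32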